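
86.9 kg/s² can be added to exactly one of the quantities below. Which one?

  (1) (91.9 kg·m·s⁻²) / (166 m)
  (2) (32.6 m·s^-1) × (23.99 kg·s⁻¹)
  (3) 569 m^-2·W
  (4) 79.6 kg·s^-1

Reference: kg·s⁻².
Each option:
  (1) [kg·m·s⁻²] / [m] = kg·s⁻²  ← same
  (2) [m·s⁻¹] · [kg·s⁻¹] = kg·m·s⁻²
  (3) W·m⁻² = J·s⁻¹·m⁻² = kg·s⁻³
  (4) kg·s⁻¹
Only (1) matches kg·s⁻².

(1)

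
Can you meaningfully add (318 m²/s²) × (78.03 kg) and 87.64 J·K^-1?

No

Work out the base dimensions of each:
  (318 m²/s²) × (78.03 kg):  [m²·s⁻²] · [kg] = kg·m²·s⁻²
  87.64 J·K^-1:  J·K⁻¹ = N·m·K⁻¹ = kg·m²·s⁻²·K⁻¹
kg·m²·s⁻² ≠ kg·m²·s⁻²·K⁻¹, so they cannot be added.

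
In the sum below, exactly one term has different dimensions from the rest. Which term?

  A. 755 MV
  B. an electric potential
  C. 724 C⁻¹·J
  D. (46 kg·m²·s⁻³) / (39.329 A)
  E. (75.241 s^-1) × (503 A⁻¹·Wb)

E.

Reduce each to base SI dimensions:
  A. V = J·C⁻¹ = kg·m²·s⁻³·A⁻¹
  B. [electric potential] = kg·m²·s⁻³·A⁻¹
  C. J·C⁻¹ = N·m·(s·A)⁻¹ = kg·m²·s⁻³·A⁻¹
  D. [kg·m²·s⁻³] / [A] = kg·m²·s⁻³·A⁻¹
  E. [s⁻¹] · [kg·m²·s⁻²·A⁻²] = kg·m²·s⁻³·A⁻²
All reduce to kg·m²·s⁻³·A⁻¹ except E., which is kg·m²·s⁻³·A⁻².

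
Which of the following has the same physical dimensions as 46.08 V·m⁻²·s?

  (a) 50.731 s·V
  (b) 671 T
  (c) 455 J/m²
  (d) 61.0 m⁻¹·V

(b)

Reference: V·s·m⁻² = J·C⁻¹·s·m⁻² = kg·s⁻²·A⁻¹.
Each option:
  (a) V·s = J·C⁻¹·s = kg·m²·s⁻²·A⁻¹
  (b) T = Wb·m⁻² = kg·s⁻²·A⁻¹  ← same
  (c) J·m⁻² = N·m·m⁻² = kg·s⁻²
  (d) V·m⁻¹ = J·C⁻¹·m⁻¹ = kg·m·s⁻³·A⁻¹
Only (b) matches kg·s⁻²·A⁻¹.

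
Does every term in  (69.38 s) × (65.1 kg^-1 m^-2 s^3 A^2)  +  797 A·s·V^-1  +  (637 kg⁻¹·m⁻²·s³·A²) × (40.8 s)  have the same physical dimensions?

Yes

Expand each in SI base units:
  (69.38 s) × (65.1 kg^-1 m^-2 s^3 A^2):  [s] · [kg⁻¹·m⁻²·s³·A²] = kg⁻¹·m⁻²·s⁴·A²
  797 A·s·V^-1:  A·s·V⁻¹ = A·s·(J·C⁻¹)⁻¹ = kg⁻¹·m⁻²·s⁴·A²
  (637 kg⁻¹·m⁻²·s³·A²) × (40.8 s):  [kg⁻¹·m⁻²·s³·A²] · [s] = kg⁻¹·m⁻²·s⁴·A²
Every term reduces to kg⁻¹·m⁻²·s⁴·A².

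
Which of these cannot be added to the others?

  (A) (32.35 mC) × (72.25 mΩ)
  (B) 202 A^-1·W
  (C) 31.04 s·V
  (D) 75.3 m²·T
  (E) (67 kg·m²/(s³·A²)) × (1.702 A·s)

(B)

Dimensions:
  (A) [s·A] · [kg·m²·s⁻³·A⁻²] = kg·m²·s⁻²·A⁻¹
  (B) W·A⁻¹ = J·s⁻¹·A⁻¹ = kg·m²·s⁻³·A⁻¹
  (C) V·s = J·C⁻¹·s = kg·m²·s⁻²·A⁻¹
  (D) T·m² = Wb·m⁻²·m² = kg·m²·s⁻²·A⁻¹
  (E) [kg·m²·s⁻³·A⁻²] · [s·A] = kg·m²·s⁻²·A⁻¹
All reduce to kg·m²·s⁻²·A⁻¹ except (B), which is kg·m²·s⁻³·A⁻¹.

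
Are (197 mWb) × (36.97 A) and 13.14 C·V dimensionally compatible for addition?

Work out the base dimensions of each:
  (197 mWb) × (36.97 A):  [kg·m²·s⁻²·A⁻¹] · [A] = kg·m²·s⁻²
  13.14 C·V:  C·V = s·A·J·C⁻¹ = kg·m²·s⁻²
Both are kg·m²·s⁻², so they have the same dimensions and can be added.

Yes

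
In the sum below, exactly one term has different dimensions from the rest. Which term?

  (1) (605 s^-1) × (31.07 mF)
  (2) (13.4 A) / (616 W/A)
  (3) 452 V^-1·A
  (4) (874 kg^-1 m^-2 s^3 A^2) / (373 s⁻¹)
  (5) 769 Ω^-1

Expand each in SI base units:
  (1) [s⁻¹] · [kg⁻¹·m⁻²·s⁴·A²] = kg⁻¹·m⁻²·s³·A²
  (2) [A] / [kg·m²·s⁻³·A⁻¹] = kg⁻¹·m⁻²·s³·A²
  (3) A·V⁻¹ = A·(J·C⁻¹)⁻¹ = kg⁻¹·m⁻²·s³·A²
  (4) [kg⁻¹·m⁻²·s³·A²] / [s⁻¹] = kg⁻¹·m⁻²·s⁴·A²
  (5) Ω⁻¹ = (V·A⁻¹)⁻¹ = kg⁻¹·m⁻²·s³·A²
All reduce to kg⁻¹·m⁻²·s³·A² except (4), which is kg⁻¹·m⁻²·s⁴·A².

(4)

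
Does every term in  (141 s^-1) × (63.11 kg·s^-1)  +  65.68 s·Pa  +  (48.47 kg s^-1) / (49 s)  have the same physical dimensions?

Reduce each to base SI dimensions:
  (141 s^-1) × (63.11 kg·s^-1):  [s⁻¹] · [kg·s⁻¹] = kg·s⁻²
  65.68 s·Pa:  Pa·s = N·m⁻²·s = kg·m⁻¹·s⁻¹
  (48.47 kg s^-1) / (49 s):  [kg·s⁻¹] / [s] = kg·s⁻²
The terms do not share a single dimension (kg·m⁻¹·s⁻¹ vs kg·s⁻²).

No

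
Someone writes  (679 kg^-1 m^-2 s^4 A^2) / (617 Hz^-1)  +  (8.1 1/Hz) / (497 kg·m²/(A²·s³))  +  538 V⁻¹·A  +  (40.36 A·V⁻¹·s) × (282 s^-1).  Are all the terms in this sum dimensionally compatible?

No

Dimensions:
  (679 kg^-1 m^-2 s^4 A^2) / (617 Hz^-1):  [kg⁻¹·m⁻²·s⁴·A²] / [s] = kg⁻¹·m⁻²·s³·A²
  (8.1 1/Hz) / (497 kg·m²/(A²·s³)):  [s] / [kg·m²·s⁻³·A⁻²] = kg⁻¹·m⁻²·s⁴·A²
  538 V⁻¹·A:  A·V⁻¹ = A·(J·C⁻¹)⁻¹ = kg⁻¹·m⁻²·s³·A²
  (40.36 A·V⁻¹·s) × (282 s^-1):  [kg⁻¹·m⁻²·s⁴·A²] · [s⁻¹] = kg⁻¹·m⁻²·s³·A²
The terms do not share a single dimension (kg⁻¹·m⁻²·s³·A² vs kg⁻¹·m⁻²·s⁴·A²).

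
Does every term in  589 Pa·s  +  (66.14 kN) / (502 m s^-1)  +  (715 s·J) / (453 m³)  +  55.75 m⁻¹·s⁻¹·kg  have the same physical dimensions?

No

Dimensions:
  589 Pa·s:  Pa·s = N·m⁻²·s = kg·m⁻¹·s⁻¹
  (66.14 kN) / (502 m s^-1):  [kg·m·s⁻²] / [m·s⁻¹] = kg·s⁻¹
  (715 s·J) / (453 m³):  [kg·m²·s⁻¹] / [m³] = kg·m⁻¹·s⁻¹
  55.75 m⁻¹·s⁻¹·kg:  kg·m⁻¹·s⁻¹
The terms do not share a single dimension (kg·m⁻¹·s⁻¹ vs kg·s⁻¹).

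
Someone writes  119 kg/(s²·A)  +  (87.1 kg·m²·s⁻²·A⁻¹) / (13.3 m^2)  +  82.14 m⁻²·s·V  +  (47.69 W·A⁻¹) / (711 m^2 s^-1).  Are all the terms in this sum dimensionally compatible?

Yes

Dimensions:
  119 kg/(s²·A):  kg·s⁻²·A⁻¹
  (87.1 kg·m²·s⁻²·A⁻¹) / (13.3 m^2):  [kg·m²·s⁻²·A⁻¹] / [m²] = kg·s⁻²·A⁻¹
  82.14 m⁻²·s·V:  V·s·m⁻² = J·C⁻¹·s·m⁻² = kg·s⁻²·A⁻¹
  (47.69 W·A⁻¹) / (711 m^2 s^-1):  [kg·m²·s⁻³·A⁻¹] / [m²·s⁻¹] = kg·s⁻²·A⁻¹
Every term reduces to kg·s⁻²·A⁻¹.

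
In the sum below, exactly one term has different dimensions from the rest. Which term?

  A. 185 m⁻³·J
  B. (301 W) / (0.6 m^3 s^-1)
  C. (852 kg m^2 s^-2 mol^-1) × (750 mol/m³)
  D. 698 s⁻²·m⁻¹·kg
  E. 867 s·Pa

E.

Reduce each to base SI dimensions:
  A. J·m⁻³ = N·m·m⁻³ = kg·m⁻¹·s⁻²
  B. [kg·m²·s⁻³] / [m³·s⁻¹] = kg·m⁻¹·s⁻²
  C. [kg·m²·s⁻²·mol⁻¹] · [m⁻³·mol] = kg·m⁻¹·s⁻²
  D. kg·m⁻¹·s⁻²
  E. Pa·s = N·m⁻²·s = kg·m⁻¹·s⁻¹
All reduce to kg·m⁻¹·s⁻² except E., which is kg·m⁻¹·s⁻¹.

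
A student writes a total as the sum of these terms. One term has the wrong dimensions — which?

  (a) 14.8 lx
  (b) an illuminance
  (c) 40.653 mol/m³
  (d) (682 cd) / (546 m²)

Work out the base dimensions of each:
  (a) lx = lm·m⁻² = m⁻²·cd
  (b) [illuminance] = m⁻²·cd
  (c) mol·m⁻³ = m⁻³·mol
  (d) [cd] / [m²] = m⁻²·cd
All reduce to m⁻²·cd except (c), which is m⁻³·mol.

(c)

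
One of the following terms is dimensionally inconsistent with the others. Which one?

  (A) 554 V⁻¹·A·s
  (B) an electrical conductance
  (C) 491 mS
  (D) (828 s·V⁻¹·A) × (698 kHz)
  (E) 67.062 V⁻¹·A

Work out the base dimensions of each:
  (A) A·s·V⁻¹ = A·s·(J·C⁻¹)⁻¹ = kg⁻¹·m⁻²·s⁴·A²
  (B) [electrical conductance] = kg⁻¹·m⁻²·s³·A²
  (C) S = Ω⁻¹ = kg⁻¹·m⁻²·s³·A²
  (D) [kg⁻¹·m⁻²·s⁴·A²] · [s⁻¹] = kg⁻¹·m⁻²·s³·A²
  (E) A·V⁻¹ = A·(J·C⁻¹)⁻¹ = kg⁻¹·m⁻²·s³·A²
All reduce to kg⁻¹·m⁻²·s³·A² except (A), which is kg⁻¹·m⁻²·s⁴·A².

(A)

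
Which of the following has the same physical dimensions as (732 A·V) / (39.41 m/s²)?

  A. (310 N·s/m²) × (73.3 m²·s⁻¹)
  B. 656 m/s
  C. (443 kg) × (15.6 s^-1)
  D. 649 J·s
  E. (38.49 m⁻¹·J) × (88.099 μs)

E.

Reference: [kg·m²·s⁻³] / [m·s⁻²] = kg·m·s⁻¹.
Each option:
  A. [kg·m⁻¹·s⁻¹] · [m²·s⁻¹] = kg·m·s⁻²
  B. m·s⁻¹
  C. [kg] · [s⁻¹] = kg·s⁻¹
  D. J·s = N·m·s = kg·m²·s⁻¹
  E. [kg·m·s⁻²] · [s] = kg·m·s⁻¹  ← same
Only E. matches kg·m·s⁻¹.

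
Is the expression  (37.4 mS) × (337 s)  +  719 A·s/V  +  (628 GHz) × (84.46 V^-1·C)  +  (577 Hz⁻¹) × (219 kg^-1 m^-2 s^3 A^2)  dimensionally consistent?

No

Reduce each to base SI dimensions:
  (37.4 mS) × (337 s):  [kg⁻¹·m⁻²·s³·A²] · [s] = kg⁻¹·m⁻²·s⁴·A²
  719 A·s/V:  A·s·V⁻¹ = A·s·(J·C⁻¹)⁻¹ = kg⁻¹·m⁻²·s⁴·A²
  (628 GHz) × (84.46 V^-1·C):  [s⁻¹] · [kg⁻¹·m⁻²·s⁴·A²] = kg⁻¹·m⁻²·s³·A²
  (577 Hz⁻¹) × (219 kg^-1 m^-2 s^3 A^2):  [s] · [kg⁻¹·m⁻²·s³·A²] = kg⁻¹·m⁻²·s⁴·A²
The terms do not share a single dimension (kg⁻¹·m⁻²·s³·A² vs kg⁻¹·m⁻²·s⁴·A²).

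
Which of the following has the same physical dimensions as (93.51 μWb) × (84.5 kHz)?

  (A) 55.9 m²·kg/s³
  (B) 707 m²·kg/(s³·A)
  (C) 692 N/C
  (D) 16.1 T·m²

Reference: [kg·m²·s⁻²·A⁻¹] · [s⁻¹] = kg·m²·s⁻³·A⁻¹.
Each option:
  (A) kg·m²·s⁻³
  (B) kg·m²·s⁻³·A⁻¹  ← same
  (C) N·C⁻¹ = kg·m·s⁻²·(s·A)⁻¹ = kg·m·s⁻³·A⁻¹
  (D) T·m² = Wb·m⁻²·m² = kg·m²·s⁻²·A⁻¹
Only (B) matches kg·m²·s⁻³·A⁻¹.

(B)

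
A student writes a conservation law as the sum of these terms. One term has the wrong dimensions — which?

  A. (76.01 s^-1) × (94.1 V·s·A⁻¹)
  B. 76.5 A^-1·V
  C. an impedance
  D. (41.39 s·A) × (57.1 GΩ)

Expand each in SI base units:
  A. [s⁻¹] · [kg·m²·s⁻²·A⁻²] = kg·m²·s⁻³·A⁻²
  B. V·A⁻¹ = J·C⁻¹·A⁻¹ = kg·m²·s⁻³·A⁻²
  C. [impedance] = kg·m²·s⁻³·A⁻²
  D. [s·A] · [kg·m²·s⁻³·A⁻²] = kg·m²·s⁻²·A⁻¹
All reduce to kg·m²·s⁻³·A⁻² except D., which is kg·m²·s⁻²·A⁻¹.

D.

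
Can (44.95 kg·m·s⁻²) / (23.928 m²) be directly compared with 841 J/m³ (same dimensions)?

Reduce each to base SI dimensions:
  (44.95 kg·m·s⁻²) / (23.928 m²):  [kg·m·s⁻²] / [m²] = kg·m⁻¹·s⁻²
  841 J/m³:  J·m⁻³ = N·m·m⁻³ = kg·m⁻¹·s⁻²
Both are kg·m⁻¹·s⁻², so they have the same dimensions and can be added.

Yes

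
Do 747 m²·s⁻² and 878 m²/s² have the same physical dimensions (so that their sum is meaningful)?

Yes

Expand each in SI base units:
  747 m²·s⁻²:  m²·s⁻²
  878 m²/s²:  m²·s⁻²
Both are m²·s⁻², so they have the same dimensions and can be added.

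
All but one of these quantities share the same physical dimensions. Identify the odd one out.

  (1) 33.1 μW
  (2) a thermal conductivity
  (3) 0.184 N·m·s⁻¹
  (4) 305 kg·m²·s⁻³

(2)

Dimensions:
  (1) W = J·s⁻¹ = kg·m²·s⁻³
  (2) [thermal conductivity] = kg·m·s⁻³·K⁻¹
  (3) N·m·s⁻¹ = kg·m·s⁻²·m·s⁻¹ = kg·m²·s⁻³
  (4) kg·m²·s⁻³
All reduce to kg·m²·s⁻³ except (2), which is kg·m·s⁻³·K⁻¹.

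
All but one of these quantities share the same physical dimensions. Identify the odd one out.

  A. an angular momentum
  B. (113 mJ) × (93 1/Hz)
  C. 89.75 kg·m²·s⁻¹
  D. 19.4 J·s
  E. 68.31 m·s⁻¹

E.

Reduce each to base SI dimensions:
  A. [angular momentum] = kg·m²·s⁻¹
  B. [kg·m²·s⁻²] · [s] = kg·m²·s⁻¹
  C. kg·m²·s⁻¹
  D. J·s = N·m·s = kg·m²·s⁻¹
  E. m·s⁻¹
All reduce to kg·m²·s⁻¹ except E., which is m·s⁻¹.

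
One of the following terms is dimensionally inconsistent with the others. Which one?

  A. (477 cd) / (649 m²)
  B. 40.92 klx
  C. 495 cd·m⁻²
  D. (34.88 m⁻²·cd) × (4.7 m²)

Expand each in SI base units:
  A. [cd] / [m²] = m⁻²·cd
  B. lx = lm·m⁻² = m⁻²·cd
  C. cd·m⁻² = m⁻²·cd
  D. [m⁻²·cd] · [m²] = cd
All reduce to m⁻²·cd except D., which is cd.

D.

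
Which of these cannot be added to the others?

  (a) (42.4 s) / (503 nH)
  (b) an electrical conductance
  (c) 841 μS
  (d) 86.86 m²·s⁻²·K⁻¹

(d)

Work out the base dimensions of each:
  (a) [s] / [kg·m²·s⁻²·A⁻²] = kg⁻¹·m⁻²·s³·A²
  (b) [electrical conductance] = kg⁻¹·m⁻²·s³·A²
  (c) S = Ω⁻¹ = kg⁻¹·m⁻²·s³·A²
  (d) m²·s⁻²·K⁻¹
All reduce to kg⁻¹·m⁻²·s³·A² except (d), which is m²·s⁻²·K⁻¹.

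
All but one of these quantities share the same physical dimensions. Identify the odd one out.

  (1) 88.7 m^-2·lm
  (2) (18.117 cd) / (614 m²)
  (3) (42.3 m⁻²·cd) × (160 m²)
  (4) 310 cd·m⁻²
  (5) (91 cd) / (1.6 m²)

Work out the base dimensions of each:
  (1) lm·m⁻² = cd·m⁻² = m⁻²·cd
  (2) [cd] / [m²] = m⁻²·cd
  (3) [m⁻²·cd] · [m²] = cd
  (4) cd·m⁻² = m⁻²·cd
  (5) [cd] / [m²] = m⁻²·cd
All reduce to m⁻²·cd except (3), which is cd.

(3)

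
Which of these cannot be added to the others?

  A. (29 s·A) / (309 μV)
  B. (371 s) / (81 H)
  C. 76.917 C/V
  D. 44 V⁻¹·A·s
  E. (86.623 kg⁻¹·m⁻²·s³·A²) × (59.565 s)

B.

In SI base units:
  A. [s·A] / [kg·m²·s⁻³·A⁻¹] = kg⁻¹·m⁻²·s⁴·A²
  B. [s] / [kg·m²·s⁻²·A⁻²] = kg⁻¹·m⁻²·s³·A²
  C. C·V⁻¹ = s·A·(J·C⁻¹)⁻¹ = kg⁻¹·m⁻²·s⁴·A²
  D. A·s·V⁻¹ = A·s·(J·C⁻¹)⁻¹ = kg⁻¹·m⁻²·s⁴·A²
  E. [kg⁻¹·m⁻²·s³·A²] · [s] = kg⁻¹·m⁻²·s⁴·A²
All reduce to kg⁻¹·m⁻²·s⁴·A² except B., which is kg⁻¹·m⁻²·s³·A².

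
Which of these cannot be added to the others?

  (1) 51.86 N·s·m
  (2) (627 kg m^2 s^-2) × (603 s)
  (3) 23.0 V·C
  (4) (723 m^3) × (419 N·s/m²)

(3)

Dimensions:
  (1) N·m·s = kg·m·s⁻²·m·s = kg·m²·s⁻¹
  (2) [kg·m²·s⁻²] · [s] = kg·m²·s⁻¹
  (3) C·V = s·A·J·C⁻¹ = kg·m²·s⁻²
  (4) [m³] · [kg·m⁻¹·s⁻¹] = kg·m²·s⁻¹
All reduce to kg·m²·s⁻¹ except (3), which is kg·m²·s⁻².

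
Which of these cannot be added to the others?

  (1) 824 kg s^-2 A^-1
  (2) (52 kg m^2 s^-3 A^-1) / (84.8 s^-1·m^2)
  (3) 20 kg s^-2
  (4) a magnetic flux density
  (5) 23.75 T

Reduce each to base SI dimensions:
  (1) kg·s⁻²·A⁻¹
  (2) [kg·m²·s⁻³·A⁻¹] / [m²·s⁻¹] = kg·s⁻²·A⁻¹
  (3) kg·s⁻²
  (4) [magnetic flux density] = kg·s⁻²·A⁻¹
  (5) T = Wb·m⁻² = kg·s⁻²·A⁻¹
All reduce to kg·s⁻²·A⁻¹ except (3), which is kg·s⁻².

(3)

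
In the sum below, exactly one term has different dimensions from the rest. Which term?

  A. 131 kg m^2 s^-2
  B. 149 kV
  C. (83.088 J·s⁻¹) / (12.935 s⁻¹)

In SI base units:
  A. kg·m²·s⁻²
  B. V = J·C⁻¹ = kg·m²·s⁻³·A⁻¹
  C. [kg·m²·s⁻³] / [s⁻¹] = kg·m²·s⁻²
All reduce to kg·m²·s⁻² except B., which is kg·m²·s⁻³·A⁻¹.

B.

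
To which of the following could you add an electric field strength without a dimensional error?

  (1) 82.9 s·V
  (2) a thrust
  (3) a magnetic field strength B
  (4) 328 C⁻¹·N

Reference: [electric field strength] = kg·m·s⁻³·A⁻¹.
Each option:
  (1) V·s = J·C⁻¹·s = kg·m²·s⁻²·A⁻¹
  (2) [thrust] = kg·m·s⁻²
  (3) [magnetic field strength B] = kg·s⁻²·A⁻¹
  (4) N·C⁻¹ = kg·m·s⁻²·(s·A)⁻¹ = kg·m·s⁻³·A⁻¹  ← same
Only (4) matches kg·m·s⁻³·A⁻¹.

(4)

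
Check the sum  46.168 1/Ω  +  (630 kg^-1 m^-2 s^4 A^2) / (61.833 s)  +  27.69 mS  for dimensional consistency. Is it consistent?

Expand each in SI base units:
  46.168 1/Ω:  Ω⁻¹ = (V·A⁻¹)⁻¹ = kg⁻¹·m⁻²·s³·A²
  (630 kg^-1 m^-2 s^4 A^2) / (61.833 s):  [kg⁻¹·m⁻²·s⁴·A²] / [s] = kg⁻¹·m⁻²·s³·A²
  27.69 mS:  S = Ω⁻¹ = kg⁻¹·m⁻²·s³·A²
Every term reduces to kg⁻¹·m⁻²·s³·A².

Yes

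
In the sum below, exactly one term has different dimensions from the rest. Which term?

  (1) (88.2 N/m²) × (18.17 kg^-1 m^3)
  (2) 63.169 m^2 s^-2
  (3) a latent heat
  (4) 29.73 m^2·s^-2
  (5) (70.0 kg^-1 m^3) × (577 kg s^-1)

(5)

Work out the base dimensions of each:
  (1) [kg·m⁻¹·s⁻²] · [kg⁻¹·m³] = m²·s⁻²
  (2) m²·s⁻²
  (3) [latent heat] = m²·s⁻²
  (4) m²·s⁻²
  (5) [kg⁻¹·m³] · [kg·s⁻¹] = m³·s⁻¹
All reduce to m²·s⁻² except (5), which is m³·s⁻¹.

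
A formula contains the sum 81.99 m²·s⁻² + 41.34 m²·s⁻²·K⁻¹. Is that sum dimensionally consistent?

No

Expand each in SI base units:
  81.99 m²·s⁻²:  m²·s⁻²
  41.34 m²·s⁻²·K⁻¹:  m²·s⁻²·K⁻¹
m²·s⁻² ≠ m²·s⁻²·K⁻¹, so they cannot be added.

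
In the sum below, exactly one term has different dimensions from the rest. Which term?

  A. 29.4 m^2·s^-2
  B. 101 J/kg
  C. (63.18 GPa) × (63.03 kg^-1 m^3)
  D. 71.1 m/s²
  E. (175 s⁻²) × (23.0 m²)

Dimensions:
  A. m²·s⁻²
  B. J·kg⁻¹ = N·m·kg⁻¹ = m²·s⁻²
  C. [kg·m⁻¹·s⁻²] · [kg⁻¹·m³] = m²·s⁻²
  D. m·s⁻²
  E. [s⁻²] · [m²] = m²·s⁻²
All reduce to m²·s⁻² except D., which is m·s⁻².

D.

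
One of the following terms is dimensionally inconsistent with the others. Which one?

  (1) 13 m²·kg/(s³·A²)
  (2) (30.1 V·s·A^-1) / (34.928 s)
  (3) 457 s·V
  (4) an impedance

(3)

Dimensions:
  (1) kg·m²·s⁻³·A⁻²
  (2) [kg·m²·s⁻²·A⁻²] / [s] = kg·m²·s⁻³·A⁻²
  (3) V·s = J·C⁻¹·s = kg·m²·s⁻²·A⁻¹
  (4) [impedance] = kg·m²·s⁻³·A⁻²
All reduce to kg·m²·s⁻³·A⁻² except (3), which is kg·m²·s⁻²·A⁻¹.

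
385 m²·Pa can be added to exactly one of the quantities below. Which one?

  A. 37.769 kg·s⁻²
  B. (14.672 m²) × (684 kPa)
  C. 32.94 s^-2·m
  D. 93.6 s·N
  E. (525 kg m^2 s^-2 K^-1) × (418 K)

B.

Reference: Pa·m² = N·m⁻²·m² = kg·m·s⁻².
Each option:
  A. kg·s⁻²
  B. [m²] · [kg·m⁻¹·s⁻²] = kg·m·s⁻²  ← same
  C. m·s⁻²
  D. N·s = kg·m·s⁻²·s = kg·m·s⁻¹
  E. [kg·m²·s⁻²·K⁻¹] · [K] = kg·m²·s⁻²
Only B. matches kg·m·s⁻².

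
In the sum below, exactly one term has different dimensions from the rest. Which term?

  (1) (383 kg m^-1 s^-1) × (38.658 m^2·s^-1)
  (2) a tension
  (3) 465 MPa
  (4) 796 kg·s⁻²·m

(3)

Dimensions:
  (1) [kg·m⁻¹·s⁻¹] · [m²·s⁻¹] = kg·m·s⁻²
  (2) [tension] = kg·m·s⁻²
  (3) Pa = N·m⁻² = kg·m⁻¹·s⁻²
  (4) kg·m·s⁻²
All reduce to kg·m·s⁻² except (3), which is kg·m⁻¹·s⁻².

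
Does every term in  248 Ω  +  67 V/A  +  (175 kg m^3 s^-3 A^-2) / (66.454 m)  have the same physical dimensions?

Yes

Expand each in SI base units:
  248 Ω:  Ω = V·A⁻¹ = kg·m²·s⁻³·A⁻²
  67 V/A:  V·A⁻¹ = J·C⁻¹·A⁻¹ = kg·m²·s⁻³·A⁻²
  (175 kg m^3 s^-3 A^-2) / (66.454 m):  [kg·m³·s⁻³·A⁻²] / [m] = kg·m²·s⁻³·A⁻²
Every term reduces to kg·m²·s⁻³·A⁻².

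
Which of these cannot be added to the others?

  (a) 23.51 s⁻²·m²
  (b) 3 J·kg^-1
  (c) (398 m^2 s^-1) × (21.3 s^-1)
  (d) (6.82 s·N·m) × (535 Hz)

(d)

In SI base units:
  (a) m²·s⁻²
  (b) J·kg⁻¹ = N·m·kg⁻¹ = m²·s⁻²
  (c) [m²·s⁻¹] · [s⁻¹] = m²·s⁻²
  (d) [kg·m²·s⁻¹] · [s⁻¹] = kg·m²·s⁻²
All reduce to m²·s⁻² except (d), which is kg·m²·s⁻².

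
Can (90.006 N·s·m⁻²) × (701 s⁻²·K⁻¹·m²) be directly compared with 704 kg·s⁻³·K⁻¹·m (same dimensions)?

Reduce each to base SI dimensions:
  (90.006 N·s·m⁻²) × (701 s⁻²·K⁻¹·m²):  [kg·m⁻¹·s⁻¹] · [m²·s⁻²·K⁻¹] = kg·m·s⁻³·K⁻¹
  704 kg·s⁻³·K⁻¹·m:  kg·m·s⁻³·K⁻¹
Both are kg·m·s⁻³·K⁻¹, so they have the same dimensions and can be added.

Yes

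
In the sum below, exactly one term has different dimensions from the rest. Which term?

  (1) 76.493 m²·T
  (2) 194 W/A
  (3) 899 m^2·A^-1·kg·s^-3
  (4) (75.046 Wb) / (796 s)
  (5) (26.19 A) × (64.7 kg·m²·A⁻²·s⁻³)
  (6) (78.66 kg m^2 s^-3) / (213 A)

(1)

Expand each in SI base units:
  (1) T·m² = Wb·m⁻²·m² = kg·m²·s⁻²·A⁻¹
  (2) W·A⁻¹ = J·s⁻¹·A⁻¹ = kg·m²·s⁻³·A⁻¹
  (3) kg·m²·s⁻³·A⁻¹
  (4) [kg·m²·s⁻²·A⁻¹] / [s] = kg·m²·s⁻³·A⁻¹
  (5) [A] · [kg·m²·s⁻³·A⁻²] = kg·m²·s⁻³·A⁻¹
  (6) [kg·m²·s⁻³] / [A] = kg·m²·s⁻³·A⁻¹
All reduce to kg·m²·s⁻³·A⁻¹ except (1), which is kg·m²·s⁻²·A⁻¹.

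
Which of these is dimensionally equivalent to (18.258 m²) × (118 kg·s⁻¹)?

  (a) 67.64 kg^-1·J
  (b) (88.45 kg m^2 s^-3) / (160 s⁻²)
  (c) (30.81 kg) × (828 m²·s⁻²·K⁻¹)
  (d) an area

Reference: [m²] · [kg·s⁻¹] = kg·m²·s⁻¹.
Each option:
  (a) J·kg⁻¹ = N·m·kg⁻¹ = m²·s⁻²
  (b) [kg·m²·s⁻³] / [s⁻²] = kg·m²·s⁻¹  ← same
  (c) [kg] · [m²·s⁻²·K⁻¹] = kg·m²·s⁻²·K⁻¹
  (d) [area] = m²
Only (b) matches kg·m²·s⁻¹.

(b)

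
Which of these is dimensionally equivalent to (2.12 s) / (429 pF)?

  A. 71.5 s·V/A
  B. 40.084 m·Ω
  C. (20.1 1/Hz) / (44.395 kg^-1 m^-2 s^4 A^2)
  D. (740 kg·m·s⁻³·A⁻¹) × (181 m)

Reference: [s] / [kg⁻¹·m⁻²·s⁴·A²] = kg·m²·s⁻³·A⁻².
Each option:
  A. V·s·A⁻¹ = J·C⁻¹·s·A⁻¹ = kg·m²·s⁻²·A⁻²
  B. Ω·m = V·A⁻¹·m = kg·m³·s⁻³·A⁻²
  C. [s] / [kg⁻¹·m⁻²·s⁴·A²] = kg·m²·s⁻³·A⁻²  ← same
  D. [kg·m·s⁻³·A⁻¹] · [m] = kg·m²·s⁻³·A⁻¹
Only C. matches kg·m²·s⁻³·A⁻².

C.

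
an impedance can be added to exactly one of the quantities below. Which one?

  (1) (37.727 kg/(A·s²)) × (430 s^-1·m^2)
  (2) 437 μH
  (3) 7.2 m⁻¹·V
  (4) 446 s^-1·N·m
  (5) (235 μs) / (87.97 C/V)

(5)

Reference: [impedance] = kg·m²·s⁻³·A⁻².
Each option:
  (1) [kg·s⁻²·A⁻¹] · [m²·s⁻¹] = kg·m²·s⁻³·A⁻¹
  (2) H = V·s·A⁻¹ = kg·m²·s⁻²·A⁻²
  (3) V·m⁻¹ = J·C⁻¹·m⁻¹ = kg·m·s⁻³·A⁻¹
  (4) N·m·s⁻¹ = kg·m·s⁻²·m·s⁻¹ = kg·m²·s⁻³
  (5) [s] / [kg⁻¹·m⁻²·s⁴·A²] = kg·m²·s⁻³·A⁻²  ← same
Only (5) matches kg·m²·s⁻³·A⁻².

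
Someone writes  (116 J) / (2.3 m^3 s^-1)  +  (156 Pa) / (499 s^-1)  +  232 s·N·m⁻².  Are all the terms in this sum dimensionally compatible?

Yes

Dimensions:
  (116 J) / (2.3 m^3 s^-1):  [kg·m²·s⁻²] / [m³·s⁻¹] = kg·m⁻¹·s⁻¹
  (156 Pa) / (499 s^-1):  [kg·m⁻¹·s⁻²] / [s⁻¹] = kg·m⁻¹·s⁻¹
  232 s·N·m⁻²:  N·s·m⁻² = kg·m·s⁻²·s·m⁻² = kg·m⁻¹·s⁻¹
Every term reduces to kg·m⁻¹·s⁻¹.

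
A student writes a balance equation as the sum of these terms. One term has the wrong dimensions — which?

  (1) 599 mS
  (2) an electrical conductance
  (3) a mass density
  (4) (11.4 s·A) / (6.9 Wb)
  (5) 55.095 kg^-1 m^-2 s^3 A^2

(3)

Expand each in SI base units:
  (1) S = Ω⁻¹ = kg⁻¹·m⁻²·s³·A²
  (2) [electrical conductance] = kg⁻¹·m⁻²·s³·A²
  (3) [mass density] = kg·m⁻³
  (4) [s·A] / [kg·m²·s⁻²·A⁻¹] = kg⁻¹·m⁻²·s³·A²
  (5) kg⁻¹·m⁻²·s³·A²
All reduce to kg⁻¹·m⁻²·s³·A² except (3), which is kg·m⁻³.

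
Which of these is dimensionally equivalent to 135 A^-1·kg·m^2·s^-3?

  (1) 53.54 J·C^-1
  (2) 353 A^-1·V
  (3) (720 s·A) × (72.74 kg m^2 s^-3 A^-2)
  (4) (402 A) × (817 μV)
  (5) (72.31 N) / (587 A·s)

(1)

Reference: kg·m²·s⁻³·A⁻¹.
Each option:
  (1) J·C⁻¹ = N·m·(s·A)⁻¹ = kg·m²·s⁻³·A⁻¹  ← same
  (2) V·A⁻¹ = J·C⁻¹·A⁻¹ = kg·m²·s⁻³·A⁻²
  (3) [s·A] · [kg·m²·s⁻³·A⁻²] = kg·m²·s⁻²·A⁻¹
  (4) [A] · [kg·m²·s⁻³·A⁻¹] = kg·m²·s⁻³
  (5) [kg·m·s⁻²] / [s·A] = kg·m·s⁻³·A⁻¹
Only (1) matches kg·m²·s⁻³·A⁻¹.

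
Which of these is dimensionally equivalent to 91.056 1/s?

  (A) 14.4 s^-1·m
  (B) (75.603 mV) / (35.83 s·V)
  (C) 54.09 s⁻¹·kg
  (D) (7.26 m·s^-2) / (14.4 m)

(B)

Reference: s⁻¹.
Each option:
  (A) m·s⁻¹
  (B) [kg·m²·s⁻³·A⁻¹] / [kg·m²·s⁻²·A⁻¹] = s⁻¹  ← same
  (C) kg·s⁻¹
  (D) [m·s⁻²] / [m] = s⁻²
Only (B) matches s⁻¹.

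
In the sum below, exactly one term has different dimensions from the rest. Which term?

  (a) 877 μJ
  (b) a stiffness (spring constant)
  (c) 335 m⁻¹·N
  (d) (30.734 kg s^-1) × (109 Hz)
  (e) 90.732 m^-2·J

(a)

Work out the base dimensions of each:
  (a) J = N·m = kg·m²·s⁻²
  (b) [stiffness (spring constant)] = kg·s⁻²
  (c) N·m⁻¹ = kg·m·s⁻²·m⁻¹ = kg·s⁻²
  (d) [kg·s⁻¹] · [s⁻¹] = kg·s⁻²
  (e) J·m⁻² = N·m·m⁻² = kg·s⁻²
All reduce to kg·s⁻² except (a), which is kg·m²·s⁻².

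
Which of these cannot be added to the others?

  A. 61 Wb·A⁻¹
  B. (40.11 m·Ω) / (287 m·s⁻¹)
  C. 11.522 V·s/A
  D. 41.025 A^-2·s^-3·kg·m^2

D.

Expand each in SI base units:
  A. Wb·A⁻¹ = V·s·A⁻¹ = kg·m²·s⁻²·A⁻²
  B. [kg·m³·s⁻³·A⁻²] / [m·s⁻¹] = kg·m²·s⁻²·A⁻²
  C. V·s·A⁻¹ = J·C⁻¹·s·A⁻¹ = kg·m²·s⁻²·A⁻²
  D. kg·m²·s⁻³·A⁻²
All reduce to kg·m²·s⁻²·A⁻² except D., which is kg·m²·s⁻³·A⁻².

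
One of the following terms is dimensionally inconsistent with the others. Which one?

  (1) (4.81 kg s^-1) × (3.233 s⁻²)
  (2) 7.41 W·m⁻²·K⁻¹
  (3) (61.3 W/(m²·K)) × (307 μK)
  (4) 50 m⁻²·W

(2)

Work out the base dimensions of each:
  (1) [kg·s⁻¹] · [s⁻²] = kg·s⁻³
  (2) W·m⁻²·K⁻¹ = J·s⁻¹·m⁻²·K⁻¹ = kg·s⁻³·K⁻¹
  (3) [kg·s⁻³·K⁻¹] · [K] = kg·s⁻³
  (4) W·m⁻² = J·s⁻¹·m⁻² = kg·s⁻³
All reduce to kg·s⁻³ except (2), which is kg·s⁻³·K⁻¹.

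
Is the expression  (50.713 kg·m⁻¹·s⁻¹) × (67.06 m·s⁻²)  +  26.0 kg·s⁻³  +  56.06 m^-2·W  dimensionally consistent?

Yes

Reduce each to base SI dimensions:
  (50.713 kg·m⁻¹·s⁻¹) × (67.06 m·s⁻²):  [kg·m⁻¹·s⁻¹] · [m·s⁻²] = kg·s⁻³
  26.0 kg·s⁻³:  kg·s⁻³
  56.06 m^-2·W:  W·m⁻² = J·s⁻¹·m⁻² = kg·s⁻³
Every term reduces to kg·s⁻³.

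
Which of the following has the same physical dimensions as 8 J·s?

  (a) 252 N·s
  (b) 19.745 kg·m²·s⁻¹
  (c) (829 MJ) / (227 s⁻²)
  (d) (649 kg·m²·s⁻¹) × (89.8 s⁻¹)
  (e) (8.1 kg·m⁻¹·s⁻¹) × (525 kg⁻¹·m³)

(b)

Reference: J·s = N·m·s = kg·m²·s⁻¹.
Each option:
  (a) N·s = kg·m·s⁻²·s = kg·m·s⁻¹
  (b) kg·m²·s⁻¹  ← same
  (c) [kg·m²·s⁻²] / [s⁻²] = kg·m²
  (d) [kg·m²·s⁻¹] · [s⁻¹] = kg·m²·s⁻²
  (e) [kg·m⁻¹·s⁻¹] · [kg⁻¹·m³] = m²·s⁻¹
Only (b) matches kg·m²·s⁻¹.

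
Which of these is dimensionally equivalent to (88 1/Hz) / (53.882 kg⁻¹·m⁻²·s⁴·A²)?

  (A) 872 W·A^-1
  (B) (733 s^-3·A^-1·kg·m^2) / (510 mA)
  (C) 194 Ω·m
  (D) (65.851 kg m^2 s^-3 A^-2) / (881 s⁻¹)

(B)

Reference: [s] / [kg⁻¹·m⁻²·s⁴·A²] = kg·m²·s⁻³·A⁻².
Each option:
  (A) W·A⁻¹ = J·s⁻¹·A⁻¹ = kg·m²·s⁻³·A⁻¹
  (B) [kg·m²·s⁻³·A⁻¹] / [A] = kg·m²·s⁻³·A⁻²  ← same
  (C) Ω·m = V·A⁻¹·m = kg·m³·s⁻³·A⁻²
  (D) [kg·m²·s⁻³·A⁻²] / [s⁻¹] = kg·m²·s⁻²·A⁻²
Only (B) matches kg·m²·s⁻³·A⁻².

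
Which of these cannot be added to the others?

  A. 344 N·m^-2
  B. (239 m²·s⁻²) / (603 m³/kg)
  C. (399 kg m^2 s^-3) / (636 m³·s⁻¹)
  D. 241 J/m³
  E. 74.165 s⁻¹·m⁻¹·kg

E.

Reduce each to base SI dimensions:
  A. N·m⁻² = kg·m·s⁻²·m⁻² = kg·m⁻¹·s⁻²
  B. [m²·s⁻²] / [kg⁻¹·m³] = kg·m⁻¹·s⁻²
  C. [kg·m²·s⁻³] / [m³·s⁻¹] = kg·m⁻¹·s⁻²
  D. J·m⁻³ = N·m·m⁻³ = kg·m⁻¹·s⁻²
  E. kg·m⁻¹·s⁻¹
All reduce to kg·m⁻¹·s⁻² except E., which is kg·m⁻¹·s⁻¹.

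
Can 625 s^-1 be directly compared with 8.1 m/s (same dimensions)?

No

In SI base units:
  625 s^-1:  s⁻¹
  8.1 m/s:  m·s⁻¹
s⁻¹ ≠ m·s⁻¹, so they cannot be added.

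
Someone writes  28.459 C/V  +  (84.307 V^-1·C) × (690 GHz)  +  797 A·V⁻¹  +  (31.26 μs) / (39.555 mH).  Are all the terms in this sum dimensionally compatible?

No

Work out the base dimensions of each:
  28.459 C/V:  C·V⁻¹ = s·A·(J·C⁻¹)⁻¹ = kg⁻¹·m⁻²·s⁴·A²
  (84.307 V^-1·C) × (690 GHz):  [kg⁻¹·m⁻²·s⁴·A²] · [s⁻¹] = kg⁻¹·m⁻²·s³·A²
  797 A·V⁻¹:  A·V⁻¹ = A·(J·C⁻¹)⁻¹ = kg⁻¹·m⁻²·s³·A²
  (31.26 μs) / (39.555 mH):  [s] / [kg·m²·s⁻²·A⁻²] = kg⁻¹·m⁻²·s³·A²
The terms do not share a single dimension (kg⁻¹·m⁻²·s³·A² vs kg⁻¹·m⁻²·s⁴·A²).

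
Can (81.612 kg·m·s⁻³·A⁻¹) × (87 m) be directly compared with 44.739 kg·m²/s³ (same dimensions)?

No

Dimensions:
  (81.612 kg·m·s⁻³·A⁻¹) × (87 m):  [kg·m·s⁻³·A⁻¹] · [m] = kg·m²·s⁻³·A⁻¹
  44.739 kg·m²/s³:  kg·m²·s⁻³
kg·m²·s⁻³·A⁻¹ ≠ kg·m²·s⁻³, so they cannot be added.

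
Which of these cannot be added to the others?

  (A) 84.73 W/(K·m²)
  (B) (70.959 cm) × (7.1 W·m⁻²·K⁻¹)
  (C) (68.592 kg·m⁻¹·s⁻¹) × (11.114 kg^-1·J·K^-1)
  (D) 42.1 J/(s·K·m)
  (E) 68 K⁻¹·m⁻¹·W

In SI base units:
  (A) W·m⁻²·K⁻¹ = J·s⁻¹·m⁻²·K⁻¹ = kg·s⁻³·K⁻¹
  (B) [m] · [kg·s⁻³·K⁻¹] = kg·m·s⁻³·K⁻¹
  (C) [kg·m⁻¹·s⁻¹] · [m²·s⁻²·K⁻¹] = kg·m·s⁻³·K⁻¹
  (D) J·s⁻¹·m⁻¹·K⁻¹ = N·m·s⁻¹·m⁻¹·K⁻¹ = kg·m·s⁻³·K⁻¹
  (E) W·m⁻¹·K⁻¹ = J·s⁻¹·m⁻¹·K⁻¹ = kg·m·s⁻³·K⁻¹
All reduce to kg·m·s⁻³·K⁻¹ except (A), which is kg·s⁻³·K⁻¹.

(A)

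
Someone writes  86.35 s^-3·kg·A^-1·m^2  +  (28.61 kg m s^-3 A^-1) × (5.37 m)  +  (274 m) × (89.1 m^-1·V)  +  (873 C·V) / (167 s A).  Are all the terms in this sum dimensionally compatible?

In SI base units:
  86.35 s^-3·kg·A^-1·m^2:  kg·m²·s⁻³·A⁻¹
  (28.61 kg m s^-3 A^-1) × (5.37 m):  [kg·m·s⁻³·A⁻¹] · [m] = kg·m²·s⁻³·A⁻¹
  (274 m) × (89.1 m^-1·V):  [m] · [kg·m·s⁻³·A⁻¹] = kg·m²·s⁻³·A⁻¹
  (873 C·V) / (167 s A):  [kg·m²·s⁻²] / [s·A] = kg·m²·s⁻³·A⁻¹
Every term reduces to kg·m²·s⁻³·A⁻¹.

Yes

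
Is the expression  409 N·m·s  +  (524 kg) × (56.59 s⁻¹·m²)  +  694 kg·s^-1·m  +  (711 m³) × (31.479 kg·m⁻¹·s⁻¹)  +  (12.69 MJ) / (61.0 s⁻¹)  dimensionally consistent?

Reduce each to base SI dimensions:
  409 N·m·s:  N·m·s = kg·m·s⁻²·m·s = kg·m²·s⁻¹
  (524 kg) × (56.59 s⁻¹·m²):  [kg] · [m²·s⁻¹] = kg·m²·s⁻¹
  694 kg·s^-1·m:  kg·m·s⁻¹
  (711 m³) × (31.479 kg·m⁻¹·s⁻¹):  [m³] · [kg·m⁻¹·s⁻¹] = kg·m²·s⁻¹
  (12.69 MJ) / (61.0 s⁻¹):  [kg·m²·s⁻²] / [s⁻¹] = kg·m²·s⁻¹
The terms do not share a single dimension (kg·m²·s⁻¹ vs kg·m·s⁻¹).

No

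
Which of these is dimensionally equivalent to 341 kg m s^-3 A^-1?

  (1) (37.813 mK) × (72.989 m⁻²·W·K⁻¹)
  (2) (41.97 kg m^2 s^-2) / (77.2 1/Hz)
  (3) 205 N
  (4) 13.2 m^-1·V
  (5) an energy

(4)

Reference: kg·m·s⁻³·A⁻¹.
Each option:
  (1) [K] · [kg·s⁻³·K⁻¹] = kg·s⁻³
  (2) [kg·m²·s⁻²] / [s] = kg·m²·s⁻³
  (3) N = kg·m·s⁻²
  (4) V·m⁻¹ = J·C⁻¹·m⁻¹ = kg·m·s⁻³·A⁻¹  ← same
  (5) [energy] = kg·m²·s⁻²
Only (4) matches kg·m·s⁻³·A⁻¹.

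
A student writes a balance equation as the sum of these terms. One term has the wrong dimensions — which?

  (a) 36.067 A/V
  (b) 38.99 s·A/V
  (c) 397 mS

(b)

Expand each in SI base units:
  (a) A·V⁻¹ = A·(J·C⁻¹)⁻¹ = kg⁻¹·m⁻²·s³·A²
  (b) A·s·V⁻¹ = A·s·(J·C⁻¹)⁻¹ = kg⁻¹·m⁻²·s⁴·A²
  (c) S = Ω⁻¹ = kg⁻¹·m⁻²·s³·A²
All reduce to kg⁻¹·m⁻²·s³·A² except (b), which is kg⁻¹·m⁻²·s⁴·A².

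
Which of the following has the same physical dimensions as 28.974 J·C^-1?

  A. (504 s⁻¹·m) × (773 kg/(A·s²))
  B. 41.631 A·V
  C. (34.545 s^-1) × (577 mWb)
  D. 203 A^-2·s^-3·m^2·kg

Reference: J·C⁻¹ = N·m·(s·A)⁻¹ = kg·m²·s⁻³·A⁻¹.
Each option:
  A. [m·s⁻¹] · [kg·s⁻²·A⁻¹] = kg·m·s⁻³·A⁻¹
  B. V·A = J·C⁻¹·A = kg·m²·s⁻³
  C. [s⁻¹] · [kg·m²·s⁻²·A⁻¹] = kg·m²·s⁻³·A⁻¹  ← same
  D. kg·m²·s⁻³·A⁻²
Only C. matches kg·m²·s⁻³·A⁻¹.

C.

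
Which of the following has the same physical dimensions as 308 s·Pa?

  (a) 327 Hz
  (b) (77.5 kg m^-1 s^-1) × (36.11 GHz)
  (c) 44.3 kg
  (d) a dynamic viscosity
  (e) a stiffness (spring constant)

Reference: Pa·s = N·m⁻²·s = kg·m⁻¹·s⁻¹.
Each option:
  (a) Hz = s⁻¹
  (b) [kg·m⁻¹·s⁻¹] · [s⁻¹] = kg·m⁻¹·s⁻²
  (c) kg
  (d) [dynamic viscosity] = kg·m⁻¹·s⁻¹  ← same
  (e) [stiffness (spring constant)] = kg·s⁻²
Only (d) matches kg·m⁻¹·s⁻¹.

(d)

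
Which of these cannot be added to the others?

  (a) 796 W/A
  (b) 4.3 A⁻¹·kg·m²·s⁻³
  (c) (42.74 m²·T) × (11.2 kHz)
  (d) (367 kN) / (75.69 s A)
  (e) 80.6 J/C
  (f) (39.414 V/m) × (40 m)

(d)

Expand each in SI base units:
  (a) W·A⁻¹ = J·s⁻¹·A⁻¹ = kg·m²·s⁻³·A⁻¹
  (b) kg·m²·s⁻³·A⁻¹
  (c) [kg·m²·s⁻²·A⁻¹] · [s⁻¹] = kg·m²·s⁻³·A⁻¹
  (d) [kg·m·s⁻²] / [s·A] = kg·m·s⁻³·A⁻¹
  (e) J·C⁻¹ = N·m·(s·A)⁻¹ = kg·m²·s⁻³·A⁻¹
  (f) [kg·m·s⁻³·A⁻¹] · [m] = kg·m²·s⁻³·A⁻¹
All reduce to kg·m²·s⁻³·A⁻¹ except (d), which is kg·m·s⁻³·A⁻¹.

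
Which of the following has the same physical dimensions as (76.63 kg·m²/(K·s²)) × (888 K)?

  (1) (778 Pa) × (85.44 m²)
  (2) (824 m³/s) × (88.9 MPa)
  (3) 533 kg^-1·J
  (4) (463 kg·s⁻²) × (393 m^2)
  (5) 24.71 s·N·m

(4)

Reference: [kg·m²·s⁻²·K⁻¹] · [K] = kg·m²·s⁻².
Each option:
  (1) [kg·m⁻¹·s⁻²] · [m²] = kg·m·s⁻²
  (2) [m³·s⁻¹] · [kg·m⁻¹·s⁻²] = kg·m²·s⁻³
  (3) J·kg⁻¹ = N·m·kg⁻¹ = m²·s⁻²
  (4) [kg·s⁻²] · [m²] = kg·m²·s⁻²  ← same
  (5) N·m·s = kg·m·s⁻²·m·s = kg·m²·s⁻¹
Only (4) matches kg·m²·s⁻².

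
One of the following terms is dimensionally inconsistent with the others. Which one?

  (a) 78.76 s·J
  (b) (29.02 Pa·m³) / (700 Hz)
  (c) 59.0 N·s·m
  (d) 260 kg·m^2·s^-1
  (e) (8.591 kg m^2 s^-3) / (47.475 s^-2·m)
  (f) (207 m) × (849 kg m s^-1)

(e)

Work out the base dimensions of each:
  (a) J·s = N·m·s = kg·m²·s⁻¹
  (b) [kg·m²·s⁻²] / [s⁻¹] = kg·m²·s⁻¹
  (c) N·m·s = kg·m·s⁻²·m·s = kg·m²·s⁻¹
  (d) kg·m²·s⁻¹
  (e) [kg·m²·s⁻³] / [m·s⁻²] = kg·m·s⁻¹
  (f) [m] · [kg·m·s⁻¹] = kg·m²·s⁻¹
All reduce to kg·m²·s⁻¹ except (e), which is kg·m·s⁻¹.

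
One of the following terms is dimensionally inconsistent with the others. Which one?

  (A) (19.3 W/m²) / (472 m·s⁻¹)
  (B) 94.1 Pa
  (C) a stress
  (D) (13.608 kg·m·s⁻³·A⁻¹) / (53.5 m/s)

Reduce each to base SI dimensions:
  (A) [kg·s⁻³] / [m·s⁻¹] = kg·m⁻¹·s⁻²
  (B) Pa = N·m⁻² = kg·m⁻¹·s⁻²
  (C) [stress] = kg·m⁻¹·s⁻²
  (D) [kg·m·s⁻³·A⁻¹] / [m·s⁻¹] = kg·s⁻²·A⁻¹
All reduce to kg·m⁻¹·s⁻² except (D), which is kg·s⁻²·A⁻¹.

(D)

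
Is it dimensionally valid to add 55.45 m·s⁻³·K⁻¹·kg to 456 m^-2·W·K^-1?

Expand each in SI base units:
  55.45 m·s⁻³·K⁻¹·kg:  kg·m·s⁻³·K⁻¹
  456 m^-2·W·K^-1:  W·m⁻²·K⁻¹ = J·s⁻¹·m⁻²·K⁻¹ = kg·s⁻³·K⁻¹
kg·m·s⁻³·K⁻¹ ≠ kg·s⁻³·K⁻¹, so they cannot be added.

No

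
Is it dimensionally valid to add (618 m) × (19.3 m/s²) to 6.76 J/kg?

Yes

Work out the base dimensions of each:
  (618 m) × (19.3 m/s²):  [m] · [m·s⁻²] = m²·s⁻²
  6.76 J/kg:  J·kg⁻¹ = N·m·kg⁻¹ = m²·s⁻²
Both are m²·s⁻², so they have the same dimensions and can be added.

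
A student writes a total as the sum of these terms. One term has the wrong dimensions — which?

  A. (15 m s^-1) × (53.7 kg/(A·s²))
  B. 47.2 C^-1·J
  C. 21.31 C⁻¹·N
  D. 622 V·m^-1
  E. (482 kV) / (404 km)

B.

Work out the base dimensions of each:
  A. [m·s⁻¹] · [kg·s⁻²·A⁻¹] = kg·m·s⁻³·A⁻¹
  B. J·C⁻¹ = N·m·(s·A)⁻¹ = kg·m²·s⁻³·A⁻¹
  C. N·C⁻¹ = kg·m·s⁻²·(s·A)⁻¹ = kg·m·s⁻³·A⁻¹
  D. V·m⁻¹ = J·C⁻¹·m⁻¹ = kg·m·s⁻³·A⁻¹
  E. [kg·m²·s⁻³·A⁻¹] / [m] = kg·m·s⁻³·A⁻¹
All reduce to kg·m·s⁻³·A⁻¹ except B., which is kg·m²·s⁻³·A⁻¹.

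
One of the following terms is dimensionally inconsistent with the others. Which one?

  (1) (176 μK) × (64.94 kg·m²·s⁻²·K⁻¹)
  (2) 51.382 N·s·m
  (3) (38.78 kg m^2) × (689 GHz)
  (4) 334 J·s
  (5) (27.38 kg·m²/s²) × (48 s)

Reduce each to base SI dimensions:
  (1) [K] · [kg·m²·s⁻²·K⁻¹] = kg·m²·s⁻²
  (2) N·m·s = kg·m·s⁻²·m·s = kg·m²·s⁻¹
  (3) [kg·m²] · [s⁻¹] = kg·m²·s⁻¹
  (4) J·s = N·m·s = kg·m²·s⁻¹
  (5) [kg·m²·s⁻²] · [s] = kg·m²·s⁻¹
All reduce to kg·m²·s⁻¹ except (1), which is kg·m²·s⁻².

(1)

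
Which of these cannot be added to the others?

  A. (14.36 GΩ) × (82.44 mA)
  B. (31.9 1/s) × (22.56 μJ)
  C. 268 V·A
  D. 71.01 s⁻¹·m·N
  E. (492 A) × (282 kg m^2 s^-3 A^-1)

A.

Expand each in SI base units:
  A. [kg·m²·s⁻³·A⁻²] · [A] = kg·m²·s⁻³·A⁻¹
  B. [s⁻¹] · [kg·m²·s⁻²] = kg·m²·s⁻³
  C. V·A = J·C⁻¹·A = kg·m²·s⁻³
  D. N·m·s⁻¹ = kg·m·s⁻²·m·s⁻¹ = kg·m²·s⁻³
  E. [A] · [kg·m²·s⁻³·A⁻¹] = kg·m²·s⁻³
All reduce to kg·m²·s⁻³ except A., which is kg·m²·s⁻³·A⁻¹.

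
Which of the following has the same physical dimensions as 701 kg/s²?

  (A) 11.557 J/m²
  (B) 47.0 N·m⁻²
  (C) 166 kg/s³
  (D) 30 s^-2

(A)

Reference: kg·s⁻².
Each option:
  (A) J·m⁻² = N·m·m⁻² = kg·s⁻²  ← same
  (B) N·m⁻² = kg·m·s⁻²·m⁻² = kg·m⁻¹·s⁻²
  (C) kg·s⁻³
  (D) s⁻²
Only (A) matches kg·s⁻².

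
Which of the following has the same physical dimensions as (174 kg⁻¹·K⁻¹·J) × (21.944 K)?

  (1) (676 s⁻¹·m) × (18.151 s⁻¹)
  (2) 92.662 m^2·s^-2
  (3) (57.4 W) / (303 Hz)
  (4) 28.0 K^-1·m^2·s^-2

Reference: [m²·s⁻²·K⁻¹] · [K] = m²·s⁻².
Each option:
  (1) [m·s⁻¹] · [s⁻¹] = m·s⁻²
  (2) m²·s⁻²  ← same
  (3) [kg·m²·s⁻³] / [s⁻¹] = kg·m²·s⁻²
  (4) m²·s⁻²·K⁻¹
Only (2) matches m²·s⁻².

(2)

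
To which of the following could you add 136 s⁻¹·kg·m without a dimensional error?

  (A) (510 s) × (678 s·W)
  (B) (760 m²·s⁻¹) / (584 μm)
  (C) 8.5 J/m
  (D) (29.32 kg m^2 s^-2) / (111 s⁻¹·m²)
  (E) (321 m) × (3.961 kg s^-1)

(E)

Reference: kg·m·s⁻¹.
Each option:
  (A) [s] · [kg·m²·s⁻²] = kg·m²·s⁻¹
  (B) [m²·s⁻¹] / [m] = m·s⁻¹
  (C) J·m⁻¹ = N·m·m⁻¹ = kg·m·s⁻²
  (D) [kg·m²·s⁻²] / [m²·s⁻¹] = kg·s⁻¹
  (E) [m] · [kg·s⁻¹] = kg·m·s⁻¹  ← same
Only (E) matches kg·m·s⁻¹.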